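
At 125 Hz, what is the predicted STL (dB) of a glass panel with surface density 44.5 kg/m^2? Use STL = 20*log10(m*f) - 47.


Mass law: STL = 20 * log10(m * f) - 47
  m * f = 44.5 * 125 = 5562.5
  log10(5562.5) = 3.74527
  STL = 20 * 3.74527 - 47 = 74.9054 - 47 = 27.9 dB

27.9 dB


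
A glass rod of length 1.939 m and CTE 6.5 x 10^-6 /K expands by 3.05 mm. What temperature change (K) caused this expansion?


Rearrange dL = alpha * L0 * dT for dT:
  dT = dL / (alpha * L0)
  dL (m) = 3.05 / 1000 = 0.00305
  dT = 0.00305 / ((6.5 x 10^-6) * 1.939) = 242.0 K

242.0 K


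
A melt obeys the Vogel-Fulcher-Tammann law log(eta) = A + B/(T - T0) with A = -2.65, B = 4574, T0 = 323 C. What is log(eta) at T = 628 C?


VFT equation: log(eta) = A + B / (T - T0)
  T - T0 = 628 - 323 = 305
  B / (T - T0) = 4574 / 305 = 14.997
  log(eta) = -2.65 + 14.997 = 12.347

12.347


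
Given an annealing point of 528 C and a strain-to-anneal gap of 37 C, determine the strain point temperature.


Strain point = annealing point - difference:
  T_strain = 528 - 37 = 491 C

491 C


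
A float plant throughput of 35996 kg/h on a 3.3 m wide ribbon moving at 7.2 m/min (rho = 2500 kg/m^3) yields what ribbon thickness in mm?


Ribbon cross-section from mass balance:
  Volume rate = throughput / density = 35996 / 2500 = 14.3984 m^3/h
  thickness = volume rate / (speed * 60 * width), i.e.
  thickness = throughput / (60 * speed * width * density) * 1000
  thickness = 35996 / (60 * 7.2 * 3.3 * 2500) * 1000 = 10.1 mm

10.1 mm


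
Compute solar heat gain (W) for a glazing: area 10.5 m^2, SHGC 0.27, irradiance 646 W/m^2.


Solar heat gain: Q = Area * SHGC * Irradiance
  Q = 10.5 * 0.27 * 646 = 1831.4 W

1831.4 W


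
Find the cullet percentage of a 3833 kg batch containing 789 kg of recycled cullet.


Cullet ratio = (cullet mass / total batch mass) * 100
  Ratio = 789 / 3833 * 100 = 20.58%

20.58%


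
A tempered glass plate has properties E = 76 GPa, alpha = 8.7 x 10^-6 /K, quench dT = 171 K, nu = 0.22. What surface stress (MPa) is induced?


Tempering stress: sigma = E * alpha * dT / (1 - nu)
  E (MPa) = 76 * 1000 = 76000
  Numerator = 76000 * (8.7 x 10^-6) * 171 = 113.0652
  Denominator = 1 - 0.22 = 0.78
  sigma = 113.0652 / 0.78 = 145.0 MPa

145.0 MPa


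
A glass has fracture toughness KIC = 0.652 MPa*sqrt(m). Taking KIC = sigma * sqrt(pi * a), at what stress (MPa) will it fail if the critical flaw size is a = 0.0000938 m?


Rearrange KIC = sigma * sqrt(pi * a):
  sigma = KIC / sqrt(pi * a)
  sqrt(pi * 0.0000938) = 0.017166
  sigma = 0.652 / 0.017166 = 37.98 MPa

37.98 MPa


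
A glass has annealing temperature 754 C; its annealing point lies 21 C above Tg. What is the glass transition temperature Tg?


Rearrange T_anneal = Tg + offset for Tg:
  Tg = T_anneal - offset = 754 - 21 = 733 C

733 C


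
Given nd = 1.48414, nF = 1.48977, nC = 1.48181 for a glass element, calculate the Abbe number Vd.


Abbe number formula: Vd = (nd - 1) / (nF - nC)
  nd - 1 = 1.48414 - 1 = 0.48414
  nF - nC = 1.48977 - 1.48181 = 0.00796
  Vd = 0.48414 / 0.00796 = 60.82

60.82


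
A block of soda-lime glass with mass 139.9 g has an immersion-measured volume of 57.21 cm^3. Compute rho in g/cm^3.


Use the definition of density:
  rho = mass / volume
  rho = 139.9 / 57.21 = 2.445 g/cm^3

2.445 g/cm^3


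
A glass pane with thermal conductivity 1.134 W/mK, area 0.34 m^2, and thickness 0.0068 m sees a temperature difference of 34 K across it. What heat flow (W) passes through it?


Fourier's law: Q = k * A * dT / t
  Q = 1.134 * 0.34 * 34 / 0.0068
  Q = 13.10904 / 0.0068 = 1927.8 W

1927.8 W


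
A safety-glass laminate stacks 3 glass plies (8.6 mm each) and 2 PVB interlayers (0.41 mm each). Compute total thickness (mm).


Total thickness = glass contribution + PVB contribution
  Glass: 3 * 8.6 = 25.8 mm
  PVB: 2 * 0.41 = 0.82 mm
  Total = 25.8 + 0.82 = 26.62 mm

26.62 mm


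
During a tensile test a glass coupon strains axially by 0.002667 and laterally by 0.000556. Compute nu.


Poisson's ratio: nu = lateral strain / axial strain
  nu = 0.000556 / 0.002667 = 0.2085

0.2085


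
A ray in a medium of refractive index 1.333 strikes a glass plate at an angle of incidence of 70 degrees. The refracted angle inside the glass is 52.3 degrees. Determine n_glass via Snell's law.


Apply Snell's law: n1 * sin(theta1) = n2 * sin(theta2)
  n2 = n1 * sin(theta1) / sin(theta2)
  sin(70) = 0.939693
  sin(52.3) = 0.791224
  n2 = 1.333 * 0.939693 / 0.791224 = 1.5831

1.5831


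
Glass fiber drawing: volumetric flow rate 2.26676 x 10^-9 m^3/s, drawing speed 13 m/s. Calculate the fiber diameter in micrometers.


Cross-sectional area from continuity:
  A = Q / v = 2.26676 x 10^-9 / 13 = 1.743662 x 10^-10 m^2
Diameter from circular cross-section:
  d = sqrt(4A / pi) * 10^6 (m -> um)
  d = sqrt(4 * 1.743662 x 10^-10 / pi) * 10^6 = 14.9 um

14.9 um


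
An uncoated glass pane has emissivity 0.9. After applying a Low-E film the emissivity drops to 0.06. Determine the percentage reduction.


Percentage reduction = (1 - coated/uncoated) * 100
  Ratio = 0.06 / 0.9 = 0.0667
  Reduction = (1 - 0.0667) * 100 = 93.3%

93.3%


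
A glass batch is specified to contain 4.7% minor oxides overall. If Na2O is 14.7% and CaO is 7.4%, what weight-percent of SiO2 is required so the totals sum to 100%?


Known pieces sum to 100%:
  SiO2 = 100 - (others + Na2O + CaO)
  SiO2 = 100 - (4.7 + 14.7 + 7.4) = 73.2%

73.2%


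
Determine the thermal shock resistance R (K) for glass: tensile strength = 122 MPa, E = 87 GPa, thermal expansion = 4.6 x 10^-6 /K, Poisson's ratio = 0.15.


Thermal shock resistance: R = sigma * (1 - nu) / (E * alpha)
  Numerator = 122 * (1 - 0.15) = 103.7
  Denominator = 87 * 1000 * (4.6 x 10^-6) = 0.4002
  R = 103.7 / 0.4002 = 259.1 K

259.1 K


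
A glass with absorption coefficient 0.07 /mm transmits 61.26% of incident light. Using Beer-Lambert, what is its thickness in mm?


Rearrange T = exp(-alpha * thickness):
  thickness = -ln(T) / alpha
  T = 61.26/100 = 0.6126
  ln(T) = -0.49004
  -ln(T) = 0.49004
  thickness = 0.49004 / 0.07 = 7.0 mm

7.0 mm


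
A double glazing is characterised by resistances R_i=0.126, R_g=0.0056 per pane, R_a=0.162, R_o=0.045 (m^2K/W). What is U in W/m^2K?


Total thermal resistance (series):
  R_total = R_in + R_glass + R_air + R_glass + R_out
  R_total = 0.126 + 0.0056 + 0.162 + 0.0056 + 0.045 = 0.3442 m^2K/W
U-value = 1 / R_total = 1 / 0.3442 = 2.905 W/m^2K

2.905 W/m^2K


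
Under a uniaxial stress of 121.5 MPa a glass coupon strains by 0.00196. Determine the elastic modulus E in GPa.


Young's modulus: E = stress / strain
  E = 121.5 MPa / 0.00196 = 61989.8 MPa
Convert to GPa: 61989.8 / 1000 = 61.99 GPa

61.99 GPa


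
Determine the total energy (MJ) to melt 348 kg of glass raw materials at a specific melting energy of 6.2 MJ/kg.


Total energy = mass * specific energy
  E = 348 * 6.2 = 2157.6 MJ

2157.6 MJ


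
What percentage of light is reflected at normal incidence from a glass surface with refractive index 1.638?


Fresnel reflectance at normal incidence:
  R = ((n - 1)/(n + 1))^2
  (n - 1)/(n + 1) = (1.638 - 1)/(1.638 + 1) = 0.24185
  R = 0.24185^2 = 0.0584914
  R(%) = 0.0584914 * 100 = 5.849%

5.849%


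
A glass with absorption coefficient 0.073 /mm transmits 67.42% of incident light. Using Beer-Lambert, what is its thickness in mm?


Rearrange T = exp(-alpha * thickness):
  thickness = -ln(T) / alpha
  T = 67.42/100 = 0.6742
  ln(T) = -0.39423
  -ln(T) = 0.39423
  thickness = 0.39423 / 0.073 = 5.4 mm

5.4 mm


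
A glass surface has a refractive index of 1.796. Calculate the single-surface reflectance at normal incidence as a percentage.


Fresnel reflectance at normal incidence:
  R = ((n - 1)/(n + 1))^2
  (n - 1)/(n + 1) = (1.796 - 1)/(1.796 + 1) = 0.284692
  R = 0.284692^2 = 0.0810495
  R(%) = 0.0810495 * 100 = 8.105%

8.105%


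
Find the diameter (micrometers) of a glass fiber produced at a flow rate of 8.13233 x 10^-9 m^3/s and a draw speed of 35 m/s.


Cross-sectional area from continuity:
  A = Q / v = 8.13233 x 10^-9 / 35 = 2.323523 x 10^-10 m^2
Diameter from circular cross-section:
  d = sqrt(4A / pi) * 10^6 (m -> um)
  d = sqrt(4 * 2.323523 x 10^-10 / pi) * 10^6 = 17.2 um

17.2 um


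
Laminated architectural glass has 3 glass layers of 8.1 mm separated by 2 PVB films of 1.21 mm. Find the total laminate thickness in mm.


Total thickness = glass contribution + PVB contribution
  Glass: 3 * 8.1 = 24.3 mm
  PVB: 2 * 1.21 = 2.42 mm
  Total = 24.3 + 2.42 = 26.72 mm

26.72 mm


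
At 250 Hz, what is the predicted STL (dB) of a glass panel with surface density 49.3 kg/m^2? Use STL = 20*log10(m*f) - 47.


Mass law: STL = 20 * log10(m * f) - 47
  m * f = 49.3 * 250 = 12325
  log10(12325) = 4.09079
  STL = 20 * 4.09079 - 47 = 81.8158 - 47 = 34.8 dB

34.8 dB


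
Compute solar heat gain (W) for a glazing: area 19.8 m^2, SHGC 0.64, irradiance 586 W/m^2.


Solar heat gain: Q = Area * SHGC * Irradiance
  Q = 19.8 * 0.64 * 586 = 7425.8 W

7425.8 W


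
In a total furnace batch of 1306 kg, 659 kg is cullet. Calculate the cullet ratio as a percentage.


Cullet ratio = (cullet mass / total batch mass) * 100
  Ratio = 659 / 1306 * 100 = 50.46%

50.46%


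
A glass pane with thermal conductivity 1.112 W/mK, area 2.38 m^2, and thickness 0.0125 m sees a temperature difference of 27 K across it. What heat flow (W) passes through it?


Fourier's law: Q = k * A * dT / t
  Q = 1.112 * 2.38 * 27 / 0.0125
  Q = 71.45712 / 0.0125 = 5716.6 W

5716.6 W


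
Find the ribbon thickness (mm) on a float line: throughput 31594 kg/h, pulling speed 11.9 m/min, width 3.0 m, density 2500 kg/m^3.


Ribbon cross-section from mass balance:
  Volume rate = throughput / density = 31594 / 2500 = 12.6376 m^3/h
  thickness = volume rate / (speed * 60 * width), i.e.
  thickness = throughput / (60 * speed * width * density) * 1000
  thickness = 31594 / (60 * 11.9 * 3.0 * 2500) * 1000 = 5.9 mm

5.9 mm


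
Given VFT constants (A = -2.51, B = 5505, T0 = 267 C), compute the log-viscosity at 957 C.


VFT equation: log(eta) = A + B / (T - T0)
  T - T0 = 957 - 267 = 690
  B / (T - T0) = 5505 / 690 = 7.978
  log(eta) = -2.51 + 7.978 = 5.468

5.468


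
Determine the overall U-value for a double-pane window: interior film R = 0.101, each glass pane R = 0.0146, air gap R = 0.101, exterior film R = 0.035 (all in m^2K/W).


Total thermal resistance (series):
  R_total = R_in + R_glass + R_air + R_glass + R_out
  R_total = 0.101 + 0.0146 + 0.101 + 0.0146 + 0.035 = 0.2662 m^2K/W
U-value = 1 / R_total = 1 / 0.2662 = 3.757 W/m^2K

3.757 W/m^2K


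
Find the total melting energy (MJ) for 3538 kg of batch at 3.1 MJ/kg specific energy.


Total energy = mass * specific energy
  E = 3538 * 3.1 = 10967.8 MJ

10967.8 MJ


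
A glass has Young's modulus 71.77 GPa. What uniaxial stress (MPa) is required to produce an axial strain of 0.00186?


Rearrange E = sigma / epsilon:
  sigma = E * epsilon
  E (MPa) = 71.77 * 1000 = 71770
  sigma = 71770 * 0.00186 = 133.49 MPa

133.49 MPa


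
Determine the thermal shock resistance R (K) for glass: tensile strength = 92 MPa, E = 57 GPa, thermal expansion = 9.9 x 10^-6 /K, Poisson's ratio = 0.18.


Thermal shock resistance: R = sigma * (1 - nu) / (E * alpha)
  Numerator = 92 * (1 - 0.18) = 75.44
  Denominator = 57 * 1000 * (9.9 x 10^-6) = 0.5643
  R = 75.44 / 0.5643 = 133.7 K

133.7 K


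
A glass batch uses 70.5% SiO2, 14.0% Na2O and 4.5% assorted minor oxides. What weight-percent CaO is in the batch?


Pieces sum to 100%:
  CaO = 100 - (SiO2 + Na2O + others)
  CaO = 100 - (70.5 + 14.0 + 4.5) = 11.0%

11.0%


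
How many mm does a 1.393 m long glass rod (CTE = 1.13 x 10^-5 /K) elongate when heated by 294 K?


Thermal expansion formula: dL = alpha * L0 * dT
  dL = (1.13 x 10^-5) * 1.393 * 294 = 0.00462782 m
Convert to mm: 0.00462782 * 1000 = 4.6278 mm

4.6278 mm


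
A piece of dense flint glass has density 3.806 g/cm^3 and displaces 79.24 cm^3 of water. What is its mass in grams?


Rearrange rho = m / V:
  m = rho * V
  m = 3.806 * 79.24 = 301.587 g

301.587 g


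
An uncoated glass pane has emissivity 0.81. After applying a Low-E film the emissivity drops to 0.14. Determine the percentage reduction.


Percentage reduction = (1 - coated/uncoated) * 100
  Ratio = 0.14 / 0.81 = 0.1728
  Reduction = (1 - 0.1728) * 100 = 82.7%

82.7%


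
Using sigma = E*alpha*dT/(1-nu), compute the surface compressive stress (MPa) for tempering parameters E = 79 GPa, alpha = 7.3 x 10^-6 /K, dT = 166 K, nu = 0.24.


Tempering stress: sigma = E * alpha * dT / (1 - nu)
  E (MPa) = 79 * 1000 = 79000
  Numerator = 79000 * (7.3 x 10^-6) * 166 = 95.7322
  Denominator = 1 - 0.24 = 0.76
  sigma = 95.7322 / 0.76 = 126.0 MPa

126.0 MPa


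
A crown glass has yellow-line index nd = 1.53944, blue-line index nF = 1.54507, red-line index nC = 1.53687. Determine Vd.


Abbe number formula: Vd = (nd - 1) / (nF - nC)
  nd - 1 = 1.53944 - 1 = 0.53944
  nF - nC = 1.54507 - 1.53687 = 0.0082
  Vd = 0.53944 / 0.0082 = 65.79

65.79


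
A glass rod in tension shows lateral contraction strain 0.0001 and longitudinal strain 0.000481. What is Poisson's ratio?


Poisson's ratio: nu = lateral strain / axial strain
  nu = 0.0001 / 0.000481 = 0.2079

0.2079


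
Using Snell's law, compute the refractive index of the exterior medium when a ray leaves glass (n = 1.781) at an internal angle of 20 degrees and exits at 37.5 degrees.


Apply Snell's law: n1 * sin(theta1) = n2 * sin(theta2)
  n2 = n1 * sin(theta1) / sin(theta2)
  sin(20) = 0.34202
  sin(37.5) = 0.608761
  n2 = 1.781 * 0.34202 / 0.608761 = 1.0006

1.0006


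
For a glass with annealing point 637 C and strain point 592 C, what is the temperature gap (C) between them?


Gap = T_anneal - T_strain:
  gap = 637 - 592 = 45 C

45 C


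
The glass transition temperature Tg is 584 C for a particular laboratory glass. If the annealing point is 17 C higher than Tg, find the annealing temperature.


The annealing temperature is Tg plus the offset:
  T_anneal = 584 + 17 = 601 C

601 C


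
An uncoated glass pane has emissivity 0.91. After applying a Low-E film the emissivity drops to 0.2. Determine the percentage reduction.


Percentage reduction = (1 - coated/uncoated) * 100
  Ratio = 0.2 / 0.91 = 0.2198
  Reduction = (1 - 0.2198) * 100 = 78.0%

78.0%


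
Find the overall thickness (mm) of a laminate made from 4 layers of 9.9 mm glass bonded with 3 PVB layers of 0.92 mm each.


Total thickness = glass contribution + PVB contribution
  Glass: 4 * 9.9 = 39.6 mm
  PVB: 3 * 0.92 = 2.76 mm
  Total = 39.6 + 2.76 = 42.36 mm

42.36 mm


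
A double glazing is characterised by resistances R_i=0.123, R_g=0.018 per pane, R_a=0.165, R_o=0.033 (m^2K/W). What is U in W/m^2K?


Total thermal resistance (series):
  R_total = R_in + R_glass + R_air + R_glass + R_out
  R_total = 0.123 + 0.018 + 0.165 + 0.018 + 0.033 = 0.357 m^2K/W
U-value = 1 / R_total = 1 / 0.357 = 2.801 W/m^2K

2.801 W/m^2K


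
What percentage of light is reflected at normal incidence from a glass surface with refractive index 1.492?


Fresnel reflectance at normal incidence:
  R = ((n - 1)/(n + 1))^2
  (n - 1)/(n + 1) = (1.492 - 1)/(1.492 + 1) = 0.197432
  R = 0.197432^2 = 0.0389794
  R(%) = 0.0389794 * 100 = 3.898%

3.898%


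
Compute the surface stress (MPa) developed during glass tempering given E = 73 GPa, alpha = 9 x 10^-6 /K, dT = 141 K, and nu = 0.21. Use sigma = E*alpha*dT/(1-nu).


Tempering stress: sigma = E * alpha * dT / (1 - nu)
  E (MPa) = 73 * 1000 = 73000
  Numerator = 73000 * (9 x 10^-6) * 141 = 92.637
  Denominator = 1 - 0.21 = 0.79
  sigma = 92.637 / 0.79 = 117.3 MPa

117.3 MPa


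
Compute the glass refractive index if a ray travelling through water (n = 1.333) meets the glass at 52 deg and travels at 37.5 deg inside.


Apply Snell's law: n1 * sin(theta1) = n2 * sin(theta2)
  n2 = n1 * sin(theta1) / sin(theta2)
  sin(52) = 0.788011
  sin(37.5) = 0.608761
  n2 = 1.333 * 0.788011 / 0.608761 = 1.7255

1.7255


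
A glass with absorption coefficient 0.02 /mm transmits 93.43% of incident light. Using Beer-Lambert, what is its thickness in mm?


Rearrange T = exp(-alpha * thickness):
  thickness = -ln(T) / alpha
  T = 93.43/100 = 0.9343
  ln(T) = -0.06796
  -ln(T) = 0.06796
  thickness = 0.06796 / 0.02 = 3.4 mm

3.4 mm


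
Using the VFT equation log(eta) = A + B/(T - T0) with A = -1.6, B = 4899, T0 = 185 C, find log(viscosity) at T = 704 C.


VFT equation: log(eta) = A + B / (T - T0)
  T - T0 = 704 - 185 = 519
  B / (T - T0) = 4899 / 519 = 9.439
  log(eta) = -1.6 + 9.439 = 7.839

7.839


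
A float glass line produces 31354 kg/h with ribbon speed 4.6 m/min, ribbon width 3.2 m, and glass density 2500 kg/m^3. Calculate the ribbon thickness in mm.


Ribbon cross-section from mass balance:
  Volume rate = throughput / density = 31354 / 2500 = 12.5416 m^3/h
  thickness = volume rate / (speed * 60 * width), i.e.
  thickness = throughput / (60 * speed * width * density) * 1000
  thickness = 31354 / (60 * 4.6 * 3.2 * 2500) * 1000 = 14.2 mm

14.2 mm


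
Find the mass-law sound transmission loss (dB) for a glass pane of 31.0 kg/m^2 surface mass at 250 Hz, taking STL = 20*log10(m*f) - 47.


Mass law: STL = 20 * log10(m * f) - 47
  m * f = 31.0 * 250 = 7750
  log10(7750) = 3.8893
  STL = 20 * 3.8893 - 47 = 77.786 - 47 = 30.8 dB

30.8 dB


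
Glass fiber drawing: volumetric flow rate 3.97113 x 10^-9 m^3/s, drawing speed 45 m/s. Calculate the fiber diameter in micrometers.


Cross-sectional area from continuity:
  A = Q / v = 3.97113 x 10^-9 / 45 = 8.824733 x 10^-11 m^2
Diameter from circular cross-section:
  d = sqrt(4A / pi) * 10^6 (m -> um)
  d = sqrt(4 * 8.824733 x 10^-11 / pi) * 10^6 = 10.6 um

10.6 um


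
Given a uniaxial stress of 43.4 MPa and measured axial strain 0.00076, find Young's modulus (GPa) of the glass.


Young's modulus: E = stress / strain
  E = 43.4 MPa / 0.00076 = 57105.26 MPa
Convert to GPa: 57105.26 / 1000 = 57.11 GPa

57.11 GPa


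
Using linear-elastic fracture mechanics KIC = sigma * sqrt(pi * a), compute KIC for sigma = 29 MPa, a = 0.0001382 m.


Fracture toughness: KIC = sigma * sqrt(pi * a)
  pi * a = pi * 0.0001382 = 0.000434168
  sqrt(pi * a) = 0.020837
  KIC = 29 * 0.020837 = 0.604 MPa*sqrt(m)

0.604 MPa*sqrt(m)


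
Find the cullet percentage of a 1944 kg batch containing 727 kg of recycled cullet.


Cullet ratio = (cullet mass / total batch mass) * 100
  Ratio = 727 / 1944 * 100 = 37.4%

37.4%


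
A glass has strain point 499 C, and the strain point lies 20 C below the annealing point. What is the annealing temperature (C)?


T_anneal = T_strain + gap:
  T_anneal = 499 + 20 = 519 C

519 C


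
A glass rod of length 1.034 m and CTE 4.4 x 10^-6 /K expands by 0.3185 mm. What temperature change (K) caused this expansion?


Rearrange dL = alpha * L0 * dT for dT:
  dT = dL / (alpha * L0)
  dL (m) = 0.3185 / 1000 = 0.0003185
  dT = 0.0003185 / ((4.4 x 10^-6) * 1.034) = 70.0 K

70.0 K


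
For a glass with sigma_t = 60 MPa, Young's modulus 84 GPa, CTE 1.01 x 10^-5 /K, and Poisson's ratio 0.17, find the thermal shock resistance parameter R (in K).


Thermal shock resistance: R = sigma * (1 - nu) / (E * alpha)
  Numerator = 60 * (1 - 0.17) = 49.8
  Denominator = 84 * 1000 * (1.01 x 10^-5) = 0.8484
  R = 49.8 / 0.8484 = 58.7 K

58.7 K


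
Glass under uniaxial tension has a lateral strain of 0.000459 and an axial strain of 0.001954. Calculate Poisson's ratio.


Poisson's ratio: nu = lateral strain / axial strain
  nu = 0.000459 / 0.001954 = 0.2349

0.2349


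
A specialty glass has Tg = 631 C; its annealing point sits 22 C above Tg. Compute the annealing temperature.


The annealing temperature is Tg plus the offset:
  T_anneal = 631 + 22 = 653 C

653 C


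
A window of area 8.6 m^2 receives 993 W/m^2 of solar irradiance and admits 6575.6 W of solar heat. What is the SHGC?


Rearrange Q = Area * SHGC * Irradiance:
  SHGC = Q / (Area * Irradiance)
  SHGC = 6575.6 / (8.6 * 993) = 0.77

0.77


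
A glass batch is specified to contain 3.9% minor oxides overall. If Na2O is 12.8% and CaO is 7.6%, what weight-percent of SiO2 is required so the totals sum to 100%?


Known pieces sum to 100%:
  SiO2 = 100 - (others + Na2O + CaO)
  SiO2 = 100 - (3.9 + 12.8 + 7.6) = 75.7%

75.7%


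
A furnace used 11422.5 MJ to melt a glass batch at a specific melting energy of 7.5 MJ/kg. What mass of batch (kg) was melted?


Rearrange E = m * s for m:
  m = E / s
  m = 11422.5 / 7.5 = 1523.0 kg

1523.0 kg


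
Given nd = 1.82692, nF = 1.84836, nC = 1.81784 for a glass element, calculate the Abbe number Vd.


Abbe number formula: Vd = (nd - 1) / (nF - nC)
  nd - 1 = 1.82692 - 1 = 0.82692
  nF - nC = 1.84836 - 1.81784 = 0.03052
  Vd = 0.82692 / 0.03052 = 27.09

27.09


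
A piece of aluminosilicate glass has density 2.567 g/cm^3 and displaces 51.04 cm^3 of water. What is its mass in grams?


Rearrange rho = m / V:
  m = rho * V
  m = 2.567 * 51.04 = 131.02 g

131.02 g


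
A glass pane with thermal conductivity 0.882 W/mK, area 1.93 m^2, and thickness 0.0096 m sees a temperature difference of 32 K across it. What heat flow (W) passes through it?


Fourier's law: Q = k * A * dT / t
  Q = 0.882 * 1.93 * 32 / 0.0096
  Q = 54.47232 / 0.0096 = 5674.2 W

5674.2 W


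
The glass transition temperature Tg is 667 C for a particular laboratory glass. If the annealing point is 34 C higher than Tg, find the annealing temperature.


The annealing temperature is Tg plus the offset:
  T_anneal = 667 + 34 = 701 C

701 C


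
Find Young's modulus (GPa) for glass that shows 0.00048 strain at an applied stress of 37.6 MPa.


Young's modulus: E = stress / strain
  E = 37.6 MPa / 0.00048 = 78333.33 MPa
Convert to GPa: 78333.33 / 1000 = 78.33 GPa

78.33 GPa


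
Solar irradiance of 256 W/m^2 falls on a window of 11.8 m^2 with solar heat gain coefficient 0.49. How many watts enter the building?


Solar heat gain: Q = Area * SHGC * Irradiance
  Q = 11.8 * 0.49 * 256 = 1480.2 W

1480.2 W


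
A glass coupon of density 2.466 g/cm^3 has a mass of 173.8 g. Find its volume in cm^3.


Rearrange rho = m / V:
  V = m / rho
  V = 173.8 / 2.466 = 70.479 cm^3

70.479 cm^3


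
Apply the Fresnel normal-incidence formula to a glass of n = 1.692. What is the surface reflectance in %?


Fresnel reflectance at normal incidence:
  R = ((n - 1)/(n + 1))^2
  (n - 1)/(n + 1) = (1.692 - 1)/(1.692 + 1) = 0.257058
  R = 0.257058^2 = 0.0660788
  R(%) = 0.0660788 * 100 = 6.608%

6.608%


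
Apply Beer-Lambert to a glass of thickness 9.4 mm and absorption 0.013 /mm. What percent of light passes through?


Beer-Lambert law: T = exp(-alpha * thickness)
  exponent = -0.013 * 9.4 = -0.1222
  T = exp(-0.1222) = 0.885
  Percentage = 0.885 * 100 = 88.5%

88.5%


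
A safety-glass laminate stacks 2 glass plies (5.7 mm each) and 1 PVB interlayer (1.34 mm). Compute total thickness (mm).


Total thickness = glass contribution + PVB contribution
  Glass: 2 * 5.7 = 11.4 mm
  PVB: 1 * 1.34 = 1.34 mm
  Total = 11.4 + 1.34 = 12.74 mm

12.74 mm


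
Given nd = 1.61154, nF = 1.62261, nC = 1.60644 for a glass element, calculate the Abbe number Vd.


Abbe number formula: Vd = (nd - 1) / (nF - nC)
  nd - 1 = 1.61154 - 1 = 0.61154
  nF - nC = 1.62261 - 1.60644 = 0.01617
  Vd = 0.61154 / 0.01617 = 37.82

37.82


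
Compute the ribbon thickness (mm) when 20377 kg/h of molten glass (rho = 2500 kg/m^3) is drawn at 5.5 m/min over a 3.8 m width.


Ribbon cross-section from mass balance:
  Volume rate = throughput / density = 20377 / 2500 = 8.1508 m^3/h
  thickness = volume rate / (speed * 60 * width), i.e.
  thickness = throughput / (60 * speed * width * density) * 1000
  thickness = 20377 / (60 * 5.5 * 3.8 * 2500) * 1000 = 6.5 mm

6.5 mm


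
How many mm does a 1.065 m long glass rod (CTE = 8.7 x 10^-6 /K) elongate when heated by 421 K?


Thermal expansion formula: dL = alpha * L0 * dT
  dL = (8.7 x 10^-6) * 1.065 * 421 = 0.00390078 m
Convert to mm: 0.00390078 * 1000 = 3.9008 mm

3.9008 mm


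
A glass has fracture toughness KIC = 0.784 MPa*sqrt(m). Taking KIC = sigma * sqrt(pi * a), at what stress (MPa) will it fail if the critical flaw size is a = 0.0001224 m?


Rearrange KIC = sigma * sqrt(pi * a):
  sigma = KIC / sqrt(pi * a)
  sqrt(pi * 0.0001224) = 0.019609
  sigma = 0.784 / 0.019609 = 39.98 MPa

39.98 MPa


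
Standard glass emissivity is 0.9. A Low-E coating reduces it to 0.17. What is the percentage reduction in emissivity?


Percentage reduction = (1 - coated/uncoated) * 100
  Ratio = 0.17 / 0.9 = 0.1889
  Reduction = (1 - 0.1889) * 100 = 81.1%

81.1%


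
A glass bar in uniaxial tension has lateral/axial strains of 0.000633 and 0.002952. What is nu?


Poisson's ratio: nu = lateral strain / axial strain
  nu = 0.000633 / 0.002952 = 0.2144

0.2144


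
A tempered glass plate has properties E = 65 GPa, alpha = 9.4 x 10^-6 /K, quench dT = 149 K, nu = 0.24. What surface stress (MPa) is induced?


Tempering stress: sigma = E * alpha * dT / (1 - nu)
  E (MPa) = 65 * 1000 = 65000
  Numerator = 65000 * (9.4 x 10^-6) * 149 = 91.039
  Denominator = 1 - 0.24 = 0.76
  sigma = 91.039 / 0.76 = 119.8 MPa

119.8 MPa


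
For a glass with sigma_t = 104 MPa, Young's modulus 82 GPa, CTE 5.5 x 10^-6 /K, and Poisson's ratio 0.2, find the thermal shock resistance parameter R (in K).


Thermal shock resistance: R = sigma * (1 - nu) / (E * alpha)
  Numerator = 104 * (1 - 0.2) = 83.2
  Denominator = 82 * 1000 * (5.5 x 10^-6) = 0.451
  R = 83.2 / 0.451 = 184.5 K

184.5 K


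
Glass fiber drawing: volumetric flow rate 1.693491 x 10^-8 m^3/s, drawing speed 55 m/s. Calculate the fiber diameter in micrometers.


Cross-sectional area from continuity:
  A = Q / v = 1.693491 x 10^-8 / 55 = 3.079075 x 10^-10 m^2
Diameter from circular cross-section:
  d = sqrt(4A / pi) * 10^6 (m -> um)
  d = sqrt(4 * 3.079075 x 10^-10 / pi) * 10^6 = 19.8 um

19.8 um


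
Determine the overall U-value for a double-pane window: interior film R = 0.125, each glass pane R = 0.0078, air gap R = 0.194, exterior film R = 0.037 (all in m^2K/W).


Total thermal resistance (series):
  R_total = R_in + R_glass + R_air + R_glass + R_out
  R_total = 0.125 + 0.0078 + 0.194 + 0.0078 + 0.037 = 0.3716 m^2K/W
U-value = 1 / R_total = 1 / 0.3716 = 2.691 W/m^2K

2.691 W/m^2K


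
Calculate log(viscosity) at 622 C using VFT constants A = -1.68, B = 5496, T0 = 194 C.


VFT equation: log(eta) = A + B / (T - T0)
  T - T0 = 622 - 194 = 428
  B / (T - T0) = 5496 / 428 = 12.841
  log(eta) = -1.68 + 12.841 = 11.161

11.161


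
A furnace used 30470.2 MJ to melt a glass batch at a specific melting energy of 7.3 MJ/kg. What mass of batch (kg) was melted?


Rearrange E = m * s for m:
  m = E / s
  m = 30470.2 / 7.3 = 4174.0 kg

4174.0 kg


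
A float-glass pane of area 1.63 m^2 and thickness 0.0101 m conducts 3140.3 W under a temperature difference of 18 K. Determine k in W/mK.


Fourier's law rearranged: k = Q * t / (A * dT)
  Numerator = 3140.3 * 0.0101 = 31.71703
  Denominator = 1.63 * 18 = 29.34
  k = 31.71703 / 29.34 = 1.081 W/mK

1.081 W/mK


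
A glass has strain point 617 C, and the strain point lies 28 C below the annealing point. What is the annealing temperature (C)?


T_anneal = T_strain + gap:
  T_anneal = 617 + 28 = 645 C

645 C


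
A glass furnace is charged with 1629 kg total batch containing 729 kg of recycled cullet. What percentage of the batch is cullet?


Cullet ratio = (cullet mass / total batch mass) * 100
  Ratio = 729 / 1629 * 100 = 44.75%

44.75%


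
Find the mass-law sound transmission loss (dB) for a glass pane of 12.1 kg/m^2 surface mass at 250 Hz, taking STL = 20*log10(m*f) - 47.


Mass law: STL = 20 * log10(m * f) - 47
  m * f = 12.1 * 250 = 3025
  log10(3025) = 3.48073
  STL = 20 * 3.48073 - 47 = 69.6146 - 47 = 22.6 dB

22.6 dB


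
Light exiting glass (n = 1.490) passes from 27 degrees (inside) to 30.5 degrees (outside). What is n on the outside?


Apply Snell's law: n1 * sin(theta1) = n2 * sin(theta2)
  n2 = n1 * sin(theta1) / sin(theta2)
  sin(27) = 0.45399
  sin(30.5) = 0.507538
  n2 = 1.490 * 0.45399 / 0.507538 = 1.3328

1.3328


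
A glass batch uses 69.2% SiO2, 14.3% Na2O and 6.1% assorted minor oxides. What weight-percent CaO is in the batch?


Pieces sum to 100%:
  CaO = 100 - (SiO2 + Na2O + others)
  CaO = 100 - (69.2 + 14.3 + 6.1) = 10.4%

10.4%


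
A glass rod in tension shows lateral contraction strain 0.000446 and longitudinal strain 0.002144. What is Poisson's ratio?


Poisson's ratio: nu = lateral strain / axial strain
  nu = 0.000446 / 0.002144 = 0.208

0.208


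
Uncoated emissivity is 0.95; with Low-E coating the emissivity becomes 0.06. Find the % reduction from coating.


Percentage reduction = (1 - coated/uncoated) * 100
  Ratio = 0.06 / 0.95 = 0.0632
  Reduction = (1 - 0.0632) * 100 = 93.7%

93.7%


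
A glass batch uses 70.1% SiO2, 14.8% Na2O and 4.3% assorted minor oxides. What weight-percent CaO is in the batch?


Pieces sum to 100%:
  CaO = 100 - (SiO2 + Na2O + others)
  CaO = 100 - (70.1 + 14.8 + 4.3) = 10.8%

10.8%


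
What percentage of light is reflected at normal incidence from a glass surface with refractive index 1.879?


Fresnel reflectance at normal incidence:
  R = ((n - 1)/(n + 1))^2
  (n - 1)/(n + 1) = (1.879 - 1)/(1.879 + 1) = 0.305314
  R = 0.305314^2 = 0.0932166
  R(%) = 0.0932166 * 100 = 9.322%

9.322%


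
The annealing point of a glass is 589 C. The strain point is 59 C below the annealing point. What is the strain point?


Strain point = annealing point - difference:
  T_strain = 589 - 59 = 530 C

530 C


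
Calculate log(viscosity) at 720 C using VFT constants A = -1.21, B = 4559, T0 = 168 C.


VFT equation: log(eta) = A + B / (T - T0)
  T - T0 = 720 - 168 = 552
  B / (T - T0) = 4559 / 552 = 8.259
  log(eta) = -1.21 + 8.259 = 7.049

7.049


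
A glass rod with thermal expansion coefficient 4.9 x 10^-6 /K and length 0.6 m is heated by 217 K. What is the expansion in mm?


Thermal expansion formula: dL = alpha * L0 * dT
  dL = (4.9 x 10^-6) * 0.6 * 217 = 0.00063798 m
Convert to mm: 0.00063798 * 1000 = 0.638 mm

0.638 mm


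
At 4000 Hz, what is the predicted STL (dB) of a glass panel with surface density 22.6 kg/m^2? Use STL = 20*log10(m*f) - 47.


Mass law: STL = 20 * log10(m * f) - 47
  m * f = 22.6 * 4000 = 90400
  log10(90400) = 4.95617
  STL = 20 * 4.95617 - 47 = 99.1234 - 47 = 52.1 dB

52.1 dB


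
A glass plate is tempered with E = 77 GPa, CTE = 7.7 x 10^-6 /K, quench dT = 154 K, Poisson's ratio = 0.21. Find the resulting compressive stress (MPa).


Tempering stress: sigma = E * alpha * dT / (1 - nu)
  E (MPa) = 77 * 1000 = 77000
  Numerator = 77000 * (7.7 x 10^-6) * 154 = 91.3066
  Denominator = 1 - 0.21 = 0.79
  sigma = 91.3066 / 0.79 = 115.6 MPa

115.6 MPa


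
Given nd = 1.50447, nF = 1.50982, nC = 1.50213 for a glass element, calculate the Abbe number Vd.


Abbe number formula: Vd = (nd - 1) / (nF - nC)
  nd - 1 = 1.50447 - 1 = 0.50447
  nF - nC = 1.50982 - 1.50213 = 0.00769
  Vd = 0.50447 / 0.00769 = 65.6

65.6


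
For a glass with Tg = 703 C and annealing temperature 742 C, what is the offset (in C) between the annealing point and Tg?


Offset = T_anneal - Tg:
  offset = 742 - 703 = 39 C

39 C


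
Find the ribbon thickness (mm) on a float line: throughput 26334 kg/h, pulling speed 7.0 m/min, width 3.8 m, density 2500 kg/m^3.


Ribbon cross-section from mass balance:
  Volume rate = throughput / density = 26334 / 2500 = 10.5336 m^3/h
  thickness = volume rate / (speed * 60 * width), i.e.
  thickness = throughput / (60 * speed * width * density) * 1000
  thickness = 26334 / (60 * 7.0 * 3.8 * 2500) * 1000 = 6.6 mm

6.6 mm


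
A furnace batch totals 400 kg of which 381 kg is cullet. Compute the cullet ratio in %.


Cullet ratio = (cullet mass / total batch mass) * 100
  Ratio = 381 / 400 * 100 = 95.25%

95.25%


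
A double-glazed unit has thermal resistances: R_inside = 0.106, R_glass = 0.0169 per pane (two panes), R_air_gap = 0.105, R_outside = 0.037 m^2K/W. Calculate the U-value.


Total thermal resistance (series):
  R_total = R_in + R_glass + R_air + R_glass + R_out
  R_total = 0.106 + 0.0169 + 0.105 + 0.0169 + 0.037 = 0.2818 m^2K/W
U-value = 1 / R_total = 1 / 0.2818 = 3.549 W/m^2K

3.549 W/m^2K


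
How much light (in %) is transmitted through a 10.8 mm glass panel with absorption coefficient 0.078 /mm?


Beer-Lambert law: T = exp(-alpha * thickness)
  exponent = -0.078 * 10.8 = -0.8424
  T = exp(-0.8424) = 0.4307
  Percentage = 0.4307 * 100 = 43.07%

43.07%


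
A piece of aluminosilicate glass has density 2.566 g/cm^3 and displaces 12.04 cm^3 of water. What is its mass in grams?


Rearrange rho = m / V:
  m = rho * V
  m = 2.566 * 12.04 = 30.895 g

30.895 g


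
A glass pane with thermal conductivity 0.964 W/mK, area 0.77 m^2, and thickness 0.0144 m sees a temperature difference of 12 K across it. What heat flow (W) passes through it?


Fourier's law: Q = k * A * dT / t
  Q = 0.964 * 0.77 * 12 / 0.0144
  Q = 8.90736 / 0.0144 = 618.6 W

618.6 W


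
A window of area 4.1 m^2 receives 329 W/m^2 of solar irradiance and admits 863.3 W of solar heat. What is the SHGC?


Rearrange Q = Area * SHGC * Irradiance:
  SHGC = Q / (Area * Irradiance)
  SHGC = 863.3 / (4.1 * 329) = 0.64

0.64


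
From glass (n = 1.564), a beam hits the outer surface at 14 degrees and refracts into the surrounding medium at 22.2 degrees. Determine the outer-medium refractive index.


Apply Snell's law: n1 * sin(theta1) = n2 * sin(theta2)
  n2 = n1 * sin(theta1) / sin(theta2)
  sin(14) = 0.241922
  sin(22.2) = 0.377841
  n2 = 1.564 * 0.241922 / 0.377841 = 1.0014

1.0014


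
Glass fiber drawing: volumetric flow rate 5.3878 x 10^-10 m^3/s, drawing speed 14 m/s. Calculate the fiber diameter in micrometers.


Cross-sectional area from continuity:
  A = Q / v = 5.3878 x 10^-10 / 14 = 3.848429 x 10^-11 m^2
Diameter from circular cross-section:
  d = sqrt(4A / pi) * 10^6 (m -> um)
  d = sqrt(4 * 3.848429 x 10^-11 / pi) * 10^6 = 7.0 um

7.0 um


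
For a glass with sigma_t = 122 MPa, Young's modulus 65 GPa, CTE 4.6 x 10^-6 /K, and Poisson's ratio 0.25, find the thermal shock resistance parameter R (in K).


Thermal shock resistance: R = sigma * (1 - nu) / (E * alpha)
  Numerator = 122 * (1 - 0.25) = 91.5
  Denominator = 65 * 1000 * (4.6 x 10^-6) = 0.299
  R = 91.5 / 0.299 = 306.0 K

306.0 K


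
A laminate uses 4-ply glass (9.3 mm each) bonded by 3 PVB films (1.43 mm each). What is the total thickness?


Total thickness = glass contribution + PVB contribution
  Glass: 4 * 9.3 = 37.2 mm
  PVB: 3 * 1.43 = 4.29 mm
  Total = 37.2 + 4.29 = 41.49 mm

41.49 mm


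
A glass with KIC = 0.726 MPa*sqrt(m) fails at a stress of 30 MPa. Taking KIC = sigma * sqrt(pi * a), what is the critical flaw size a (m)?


Rearrange KIC = sigma * sqrt(pi * a):
  sqrt(pi * a) = KIC / sigma
  sqrt(pi * a) = 0.726 / 30 = 0.0242
  a = (KIC / sigma)^2 / pi
  a = 0.0242^2 / pi = 0.0001864 m

0.0001864 m


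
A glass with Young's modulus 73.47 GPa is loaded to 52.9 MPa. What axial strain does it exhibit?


Rearrange E = sigma / epsilon:
  epsilon = sigma / E
  E (MPa) = 73.47 * 1000 = 73470
  epsilon = 52.9 / 73470 = 0.00072

0.00072


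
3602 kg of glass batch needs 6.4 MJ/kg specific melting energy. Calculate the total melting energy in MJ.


Total energy = mass * specific energy
  E = 3602 * 6.4 = 23052.8 MJ

23052.8 MJ


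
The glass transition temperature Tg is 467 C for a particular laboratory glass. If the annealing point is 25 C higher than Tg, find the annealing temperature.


The annealing temperature is Tg plus the offset:
  T_anneal = 467 + 25 = 492 C

492 C


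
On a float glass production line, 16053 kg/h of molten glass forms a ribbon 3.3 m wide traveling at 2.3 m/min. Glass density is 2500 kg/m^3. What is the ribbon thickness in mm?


Ribbon cross-section from mass balance:
  Volume rate = throughput / density = 16053 / 2500 = 6.4212 m^3/h
  thickness = volume rate / (speed * 60 * width), i.e.
  thickness = throughput / (60 * speed * width * density) * 1000
  thickness = 16053 / (60 * 2.3 * 3.3 * 2500) * 1000 = 14.1 mm

14.1 mm


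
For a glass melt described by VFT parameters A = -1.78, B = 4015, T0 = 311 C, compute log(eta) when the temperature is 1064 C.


VFT equation: log(eta) = A + B / (T - T0)
  T - T0 = 1064 - 311 = 753
  B / (T - T0) = 4015 / 753 = 5.332
  log(eta) = -1.78 + 5.332 = 3.552

3.552


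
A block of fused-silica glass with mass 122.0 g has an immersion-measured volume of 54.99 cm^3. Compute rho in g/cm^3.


Use the definition of density:
  rho = mass / volume
  rho = 122.0 / 54.99 = 2.219 g/cm^3

2.219 g/cm^3


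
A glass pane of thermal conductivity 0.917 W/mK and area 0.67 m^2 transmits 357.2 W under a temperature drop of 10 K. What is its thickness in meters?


Fourier's law: t = k * A * dT / Q
  t = 0.917 * 0.67 * 10 / 357.2
  t = 6.1439 / 357.2 = 0.0172 m

0.0172 m


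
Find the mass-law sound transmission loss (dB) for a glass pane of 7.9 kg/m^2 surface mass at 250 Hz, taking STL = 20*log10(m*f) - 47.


Mass law: STL = 20 * log10(m * f) - 47
  m * f = 7.9 * 250 = 1975
  log10(1975) = 3.29557
  STL = 20 * 3.29557 - 47 = 65.9114 - 47 = 18.9 dB

18.9 dB


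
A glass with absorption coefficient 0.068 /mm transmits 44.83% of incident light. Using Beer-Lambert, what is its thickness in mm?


Rearrange T = exp(-alpha * thickness):
  thickness = -ln(T) / alpha
  T = 44.83/100 = 0.4483
  ln(T) = -0.80229
  -ln(T) = 0.80229
  thickness = 0.80229 / 0.068 = 11.8 mm

11.8 mm


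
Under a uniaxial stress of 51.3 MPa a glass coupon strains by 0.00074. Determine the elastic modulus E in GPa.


Young's modulus: E = stress / strain
  E = 51.3 MPa / 0.00074 = 69324.32 MPa
Convert to GPa: 69324.32 / 1000 = 69.32 GPa

69.32 GPa


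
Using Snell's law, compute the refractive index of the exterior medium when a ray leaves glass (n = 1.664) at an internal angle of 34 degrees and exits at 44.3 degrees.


Apply Snell's law: n1 * sin(theta1) = n2 * sin(theta2)
  n2 = n1 * sin(theta1) / sin(theta2)
  sin(34) = 0.559193
  sin(44.3) = 0.698415
  n2 = 1.664 * 0.559193 / 0.698415 = 1.3323

1.3323


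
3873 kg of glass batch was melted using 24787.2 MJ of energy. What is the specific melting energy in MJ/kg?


Rearrange E = m * s for s:
  s = E / m
  s = 24787.2 / 3873 = 6.4 MJ/kg

6.4 MJ/kg


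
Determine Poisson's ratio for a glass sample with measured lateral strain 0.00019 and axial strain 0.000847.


Poisson's ratio: nu = lateral strain / axial strain
  nu = 0.00019 / 0.000847 = 0.2243

0.2243


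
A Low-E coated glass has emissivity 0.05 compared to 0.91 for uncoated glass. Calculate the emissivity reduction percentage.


Percentage reduction = (1 - coated/uncoated) * 100
  Ratio = 0.05 / 0.91 = 0.0549
  Reduction = (1 - 0.0549) * 100 = 94.5%

94.5%


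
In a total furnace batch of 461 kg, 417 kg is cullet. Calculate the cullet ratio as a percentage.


Cullet ratio = (cullet mass / total batch mass) * 100
  Ratio = 417 / 461 * 100 = 90.46%

90.46%


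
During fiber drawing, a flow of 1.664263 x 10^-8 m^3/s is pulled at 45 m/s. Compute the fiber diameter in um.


Cross-sectional area from continuity:
  A = Q / v = 1.664263 x 10^-8 / 45 = 3.698362 x 10^-10 m^2
Diameter from circular cross-section:
  d = sqrt(4A / pi) * 10^6 (m -> um)
  d = sqrt(4 * 3.698362 x 10^-10 / pi) * 10^6 = 21.7 um

21.7 um


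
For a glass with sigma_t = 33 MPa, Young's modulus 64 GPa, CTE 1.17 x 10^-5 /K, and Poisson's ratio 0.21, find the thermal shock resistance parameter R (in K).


Thermal shock resistance: R = sigma * (1 - nu) / (E * alpha)
  Numerator = 33 * (1 - 0.21) = 26.07
  Denominator = 64 * 1000 * (1.17 x 10^-5) = 0.7488
  R = 26.07 / 0.7488 = 34.8 K

34.8 K
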